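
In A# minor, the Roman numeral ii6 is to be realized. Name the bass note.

ii in A# minor has root B#; the chord is B#-D#-F##.
The figure 6 means first inversion — the third is in the bass.

D#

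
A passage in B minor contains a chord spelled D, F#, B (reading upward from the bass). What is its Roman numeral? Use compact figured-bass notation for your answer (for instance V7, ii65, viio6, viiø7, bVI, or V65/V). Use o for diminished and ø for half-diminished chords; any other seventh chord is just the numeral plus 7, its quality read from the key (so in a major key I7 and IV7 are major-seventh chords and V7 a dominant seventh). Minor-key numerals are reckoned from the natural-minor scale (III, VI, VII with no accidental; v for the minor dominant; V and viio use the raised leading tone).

i6

The pitches B-D-F# form a minor triad rooted on B.
B is scale degree 1 in B minor, and a minor triad on that degree is written i.
With D in the bass the chord is in first inversion, so the figured bass is 6.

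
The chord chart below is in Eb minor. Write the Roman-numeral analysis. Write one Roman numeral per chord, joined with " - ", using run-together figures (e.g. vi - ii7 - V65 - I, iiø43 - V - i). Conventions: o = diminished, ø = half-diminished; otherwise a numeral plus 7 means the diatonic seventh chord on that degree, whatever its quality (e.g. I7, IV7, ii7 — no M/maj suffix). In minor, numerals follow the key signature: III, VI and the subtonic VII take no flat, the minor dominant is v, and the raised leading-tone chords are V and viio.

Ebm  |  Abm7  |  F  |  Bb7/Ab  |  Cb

i - iv7 - V/V - V42 - VI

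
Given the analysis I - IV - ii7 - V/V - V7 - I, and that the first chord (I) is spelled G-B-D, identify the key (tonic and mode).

The anchor chord is a major triad on G, labeled I.
If G is scale degree 1 and the mode makes that degree carry a major triad, the tonic is G and the mode is major.

G major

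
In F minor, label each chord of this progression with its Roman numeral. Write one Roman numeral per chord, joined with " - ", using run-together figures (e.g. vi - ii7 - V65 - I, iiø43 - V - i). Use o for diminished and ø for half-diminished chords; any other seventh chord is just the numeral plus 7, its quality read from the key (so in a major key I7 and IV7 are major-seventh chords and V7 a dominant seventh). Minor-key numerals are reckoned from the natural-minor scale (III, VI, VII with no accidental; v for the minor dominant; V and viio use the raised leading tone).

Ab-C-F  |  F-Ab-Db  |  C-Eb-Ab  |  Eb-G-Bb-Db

Ab-C-F: minor triad on F = scale degree 1 → i6.
F-Ab-Db: root Db is the submediant; major triad there is VI6.
C-Eb-Ab has root Ab, degree 3 in F minor, so III6.
Eb-G-Bb-Db: root Eb is the subtonic; dominant seventh chord there is VII7.

i6 - VI6 - III6 - VII7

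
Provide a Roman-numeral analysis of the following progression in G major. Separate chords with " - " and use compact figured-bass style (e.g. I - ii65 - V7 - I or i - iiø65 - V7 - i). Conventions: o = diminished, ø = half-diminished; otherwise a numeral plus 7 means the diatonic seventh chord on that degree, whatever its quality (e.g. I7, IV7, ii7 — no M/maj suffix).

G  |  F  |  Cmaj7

I - bVII - IV7

G: major triad on G = scale degree 1 → I.
F: major triad on F — chromatic; bVII (borrowed from the parallel minor).
Cmaj7: root C is the subdominant; major seventh chord there is IV7.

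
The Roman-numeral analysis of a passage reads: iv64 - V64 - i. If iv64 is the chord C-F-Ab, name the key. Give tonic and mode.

C minor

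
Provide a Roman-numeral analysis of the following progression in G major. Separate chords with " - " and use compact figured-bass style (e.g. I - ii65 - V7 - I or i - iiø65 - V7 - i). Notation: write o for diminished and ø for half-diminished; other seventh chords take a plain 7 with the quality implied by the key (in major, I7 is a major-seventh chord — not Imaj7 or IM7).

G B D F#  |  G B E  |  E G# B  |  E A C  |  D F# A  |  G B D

I7 - vi6 - V/ii - ii64 - V - I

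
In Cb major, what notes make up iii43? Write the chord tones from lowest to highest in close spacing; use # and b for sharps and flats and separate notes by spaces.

Bb Db Eb Gb

The numeral's case and figure indicate a minor seventh chord. In Cb major its root, scale degree 3, is Eb.
That chord is spelled Eb-Gb-Bb-Db.
The figured bass 43 indicates second inversion, placing the fifth (Bb) in the bass: Bb-Db-Eb-Gb.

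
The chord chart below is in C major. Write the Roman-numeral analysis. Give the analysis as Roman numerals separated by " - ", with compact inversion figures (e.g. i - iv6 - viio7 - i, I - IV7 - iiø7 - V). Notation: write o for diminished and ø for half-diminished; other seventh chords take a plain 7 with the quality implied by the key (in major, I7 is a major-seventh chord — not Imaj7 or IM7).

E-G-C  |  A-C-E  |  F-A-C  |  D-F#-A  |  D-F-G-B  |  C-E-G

I6 - vi - IV - V/V - V43 - I

E-G-C: root C is the tonic; major triad there is I6.
A-C-E has root A, degree 6 in C major, so vi.
F-A-C: root F is the subdominant; major triad there is IV.
D-F#-A: chromatic; D is V of V, so V/V.
D-F-G-B: root G is the dominant; dominant seventh chord there is V43.
C-E-G has root C, degree 1 in C major, so I.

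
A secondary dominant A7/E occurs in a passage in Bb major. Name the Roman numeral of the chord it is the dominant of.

iii

The chord is a dominant seventh chord on A.
A dominant resolves down a perfect fifth: A → D. In Bb major, D is scale degree 3, i.e. iii.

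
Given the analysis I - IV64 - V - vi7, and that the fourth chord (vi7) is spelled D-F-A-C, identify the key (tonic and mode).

F major

The chord Dm7 is a minor seventh chord rooted on D; its label is vi7.
vi7 on D implies D is the submediant; that puts the tonic at F, and the lowercase numeral fits major mode.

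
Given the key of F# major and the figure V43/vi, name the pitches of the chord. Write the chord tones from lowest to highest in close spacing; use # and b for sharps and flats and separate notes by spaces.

The slash means an applied dominant: we want the dominant of vi. In F# major, vi is D# minor, and its dominant is built on A#.
Building a dominant seventh chord on A# gives A#-C##-E#-G#.
With the 43 figure the chord is in second inversion; from the bass E# upward in close position it reads E#-G#-A#-C##.

E# G# A# C##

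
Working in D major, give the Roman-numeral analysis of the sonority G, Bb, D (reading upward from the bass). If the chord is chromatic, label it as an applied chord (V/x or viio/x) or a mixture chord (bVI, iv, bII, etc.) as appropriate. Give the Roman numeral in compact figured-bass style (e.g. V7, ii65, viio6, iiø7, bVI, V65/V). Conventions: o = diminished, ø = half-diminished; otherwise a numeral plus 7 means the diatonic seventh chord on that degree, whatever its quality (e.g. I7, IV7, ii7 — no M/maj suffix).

iv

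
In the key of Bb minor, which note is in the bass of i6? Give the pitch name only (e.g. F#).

Db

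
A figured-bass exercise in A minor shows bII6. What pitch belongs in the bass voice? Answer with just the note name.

D

bII in A minor has root Bb; the chord is Bb-D-F.
The figure 6 means first inversion — the third is in the bass.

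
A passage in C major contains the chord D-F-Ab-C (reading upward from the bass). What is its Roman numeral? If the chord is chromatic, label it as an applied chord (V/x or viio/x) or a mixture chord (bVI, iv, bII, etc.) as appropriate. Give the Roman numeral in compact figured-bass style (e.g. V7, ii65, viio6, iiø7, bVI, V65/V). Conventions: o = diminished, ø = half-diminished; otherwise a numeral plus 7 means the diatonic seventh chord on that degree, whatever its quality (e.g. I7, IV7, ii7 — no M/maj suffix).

iiø7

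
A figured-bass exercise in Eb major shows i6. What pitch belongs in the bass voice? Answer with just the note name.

Gb

i in Eb major has root Eb; the chord is Eb-Gb-Bb.
The figure 6 means first inversion — the third is in the bass.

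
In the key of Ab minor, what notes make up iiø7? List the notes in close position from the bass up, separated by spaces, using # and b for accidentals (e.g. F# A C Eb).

Bb Db Fb Ab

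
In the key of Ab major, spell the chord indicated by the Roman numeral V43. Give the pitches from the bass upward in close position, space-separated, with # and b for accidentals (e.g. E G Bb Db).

Bb Db Eb G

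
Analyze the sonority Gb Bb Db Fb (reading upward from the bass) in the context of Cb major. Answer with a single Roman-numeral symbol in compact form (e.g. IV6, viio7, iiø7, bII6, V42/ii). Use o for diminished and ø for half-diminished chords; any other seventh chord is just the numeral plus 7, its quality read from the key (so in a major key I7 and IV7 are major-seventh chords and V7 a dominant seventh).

V7

The pitches Gb-Bb-Db-Fb form a dominant seventh chord rooted on Gb.
Gb is scale degree 5 in Cb major, and a dominant seventh chord on that degree is written V7.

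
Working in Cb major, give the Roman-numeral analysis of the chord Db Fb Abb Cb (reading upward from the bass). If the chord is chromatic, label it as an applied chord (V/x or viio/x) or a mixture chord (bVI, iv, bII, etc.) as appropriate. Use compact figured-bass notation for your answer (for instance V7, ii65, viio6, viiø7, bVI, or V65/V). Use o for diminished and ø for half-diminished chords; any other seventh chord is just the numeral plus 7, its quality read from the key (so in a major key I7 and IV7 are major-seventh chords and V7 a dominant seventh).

iiø7

Stacked in thirds the chord is Db-Fb-Abb-Cb: a half-diminished seventh chord on Db.
Db is the second degree of Cb major. This is the half-diminished supertonic seventh, borrowed from the parallel minor.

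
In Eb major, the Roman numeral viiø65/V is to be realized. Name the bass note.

C

The applied chord viiø65/V is rooted on A: A-C-Eb-G.
The figure 65 means first inversion — the third is in the bass.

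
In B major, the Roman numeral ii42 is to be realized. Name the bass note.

ii in B major has root C#; the chord is C#-E-G#-B.
The figure 42 means third inversion — the seventh is in the bass.

B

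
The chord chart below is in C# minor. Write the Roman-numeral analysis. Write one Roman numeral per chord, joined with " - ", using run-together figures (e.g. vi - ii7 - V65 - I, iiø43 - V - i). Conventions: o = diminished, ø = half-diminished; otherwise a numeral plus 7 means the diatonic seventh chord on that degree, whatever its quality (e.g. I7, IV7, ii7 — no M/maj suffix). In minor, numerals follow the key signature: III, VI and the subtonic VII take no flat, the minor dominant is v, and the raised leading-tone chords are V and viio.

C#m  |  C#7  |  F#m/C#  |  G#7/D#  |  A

i - V7/iv - iv64 - V43 - VI

C#m: minor triad on C# = scale degree 1 → i.
C#7: chromatic; C# is V of iv, so V7/iv.
F#m/C# has root F#, degree 4 in C# minor, so iv64.
G#7/D# has root G#, degree 5 in C# minor, so V43.
A: major triad on A = scale degree 6 → VI.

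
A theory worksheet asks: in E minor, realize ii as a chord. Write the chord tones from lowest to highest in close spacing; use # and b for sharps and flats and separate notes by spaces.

F# A C#

ii is the minor supertonic, borrowed from the parallel major (the Dorian ii). In E minor that root is F#.
So the chord is F#-A-C#, a minor triad.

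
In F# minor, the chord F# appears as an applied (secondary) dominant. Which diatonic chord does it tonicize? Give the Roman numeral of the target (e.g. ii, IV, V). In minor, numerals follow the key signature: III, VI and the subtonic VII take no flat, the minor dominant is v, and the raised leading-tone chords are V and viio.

The chord is a major triad on F#.
A dominant resolves down a perfect fifth: F# → B. In F# minor, B is scale degree 4, i.e. iv.

iv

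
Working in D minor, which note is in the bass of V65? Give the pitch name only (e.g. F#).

C#

V in D minor has root A; the chord is A-C#-E-G.
The figure 65 means first inversion — the third is in the bass.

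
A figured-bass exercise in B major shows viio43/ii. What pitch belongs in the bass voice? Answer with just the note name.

The applied chord viio43/ii is rooted on B#: B#-D#-F#-A.
The figure 43 means second inversion — the fifth is in the bass.

F#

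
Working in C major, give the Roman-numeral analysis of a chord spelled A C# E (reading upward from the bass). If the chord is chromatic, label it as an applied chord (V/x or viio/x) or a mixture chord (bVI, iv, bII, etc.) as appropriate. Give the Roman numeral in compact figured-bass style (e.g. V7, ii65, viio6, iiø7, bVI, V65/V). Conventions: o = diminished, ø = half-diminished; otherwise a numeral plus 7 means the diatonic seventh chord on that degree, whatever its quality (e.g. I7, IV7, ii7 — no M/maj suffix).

V/ii

Stacked in thirds the chord is A-C#-E: a major triad on A.
A is not a diatonic chord root with this quality in C major, but it lies a perfect fifth above D (ii), so the chord functions as an applied dominant of ii.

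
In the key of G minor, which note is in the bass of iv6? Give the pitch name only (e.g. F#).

Eb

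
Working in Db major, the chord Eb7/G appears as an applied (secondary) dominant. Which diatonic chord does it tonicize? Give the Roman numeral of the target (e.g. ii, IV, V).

The chord is a dominant seventh chord on Eb.
A dominant resolves down a perfect fifth: Eb → Ab. In Db major, Ab is scale degree 5, i.e. V.

V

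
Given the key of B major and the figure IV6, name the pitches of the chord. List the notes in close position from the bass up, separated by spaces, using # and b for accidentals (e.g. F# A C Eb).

In B major, scale degree 4 is E, and the diatonic chord built there is a major triad.
That chord is spelled E-G#-B.
With the 6 figure the chord is in first inversion; from the bass G# upward in close position it reads G#-B-E.

G# B E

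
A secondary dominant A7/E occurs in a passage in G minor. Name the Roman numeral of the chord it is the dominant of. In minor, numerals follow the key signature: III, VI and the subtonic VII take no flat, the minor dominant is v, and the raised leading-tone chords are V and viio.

V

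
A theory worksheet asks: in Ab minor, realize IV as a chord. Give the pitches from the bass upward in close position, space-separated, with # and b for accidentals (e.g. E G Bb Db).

Db F Ab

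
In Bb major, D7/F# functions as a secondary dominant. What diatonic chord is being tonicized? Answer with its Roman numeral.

vi

The chord is a dominant seventh chord on D.
A dominant resolves down a perfect fifth: D → G. In Bb major, G is scale degree 6, i.e. vi.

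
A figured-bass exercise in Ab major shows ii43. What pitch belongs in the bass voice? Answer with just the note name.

F

ii in Ab major has root Bb; the chord is Bb-Db-F-Ab.
The figure 43 means second inversion — the fifth is in the bass.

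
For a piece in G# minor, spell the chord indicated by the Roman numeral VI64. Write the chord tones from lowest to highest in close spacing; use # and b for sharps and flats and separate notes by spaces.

B E G#

The numeral's case and figure indicate a major triad. In G# minor its root, the submediant, is E.
Stacking thirds from E gives E-G#-B.
The figured bass 64 indicates second inversion, placing the fifth (B) in the bass: B-E-G#.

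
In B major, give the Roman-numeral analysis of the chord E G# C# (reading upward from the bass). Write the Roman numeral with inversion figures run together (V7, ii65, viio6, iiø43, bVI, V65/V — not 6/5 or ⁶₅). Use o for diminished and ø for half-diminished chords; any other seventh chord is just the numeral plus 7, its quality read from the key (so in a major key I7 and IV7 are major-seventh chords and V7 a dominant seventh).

The pitches C#-E-G# form a minor triad rooted on C#.
C# is scale degree 2 in B major, and a minor triad on that degree is written ii.
With E in the bass the chord is in first inversion, so the figured bass is 6.

ii6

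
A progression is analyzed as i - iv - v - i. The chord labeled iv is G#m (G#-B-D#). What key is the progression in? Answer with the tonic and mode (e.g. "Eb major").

D# minor

The chord G#m is a minor triad rooted on G#; its label is iv.
Counting down 3 scale steps from G# places the tonic on D#; a minor triad on degree 4 is diatonic only in minor.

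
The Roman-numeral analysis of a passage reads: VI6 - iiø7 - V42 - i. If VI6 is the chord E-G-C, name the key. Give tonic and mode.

E minor

VI6 is given as E-G-C — a major triad with root C.
Counting down 5 scale steps from C places the tonic on E; a major triad on degree 6 is diatonic only in minor.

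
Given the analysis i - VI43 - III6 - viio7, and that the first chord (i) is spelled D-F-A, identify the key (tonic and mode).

The anchor chord is a minor triad on D, labeled i.
If D is scale degree 1 and the mode makes that degree carry a minor triad, the tonic is D and the mode is minor.

D minor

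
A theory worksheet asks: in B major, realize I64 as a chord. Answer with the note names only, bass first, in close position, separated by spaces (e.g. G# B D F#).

F# B D#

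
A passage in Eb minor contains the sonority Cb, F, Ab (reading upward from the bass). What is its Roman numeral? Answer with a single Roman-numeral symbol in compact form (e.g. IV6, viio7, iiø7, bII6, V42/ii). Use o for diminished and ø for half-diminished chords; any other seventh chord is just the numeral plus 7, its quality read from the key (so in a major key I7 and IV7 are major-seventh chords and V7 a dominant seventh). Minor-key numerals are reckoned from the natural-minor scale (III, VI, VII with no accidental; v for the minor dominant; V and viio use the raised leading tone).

The pitches F-Ab-Cb form a diminished triad rooted on F.
F is scale degree 2 in Eb minor, and a diminished triad on that degree is written iio.
With Cb in the bass the chord is in second inversion, so the figured bass is 64.

iio64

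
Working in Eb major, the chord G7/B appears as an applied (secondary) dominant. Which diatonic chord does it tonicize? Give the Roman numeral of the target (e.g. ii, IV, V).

vi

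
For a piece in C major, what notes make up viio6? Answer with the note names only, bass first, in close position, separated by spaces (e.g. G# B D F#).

D F B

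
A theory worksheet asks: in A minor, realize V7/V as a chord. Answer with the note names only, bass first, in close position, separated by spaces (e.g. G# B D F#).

B D# F# A

V7/V is a secondary dominant — the dominant seventh of V. V in A minor is E, so the applied chord's root is B, a perfect fifth above.
Building a dominant seventh chord on B gives B-D#-F#-A.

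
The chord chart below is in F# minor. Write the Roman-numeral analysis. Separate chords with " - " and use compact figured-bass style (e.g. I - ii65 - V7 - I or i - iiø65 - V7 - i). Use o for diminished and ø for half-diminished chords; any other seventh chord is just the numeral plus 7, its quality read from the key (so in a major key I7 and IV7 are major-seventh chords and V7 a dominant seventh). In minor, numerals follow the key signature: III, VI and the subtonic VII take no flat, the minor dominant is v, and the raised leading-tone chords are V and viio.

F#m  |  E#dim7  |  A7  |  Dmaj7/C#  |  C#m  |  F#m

F#m: minor triad on F# = scale degree 1 → i.
E#dim7 has root E#, degree 7 in F# minor, so viio7.
A7: a dominant seventh chord on A, the applied dominant of VI → V7/VI.
Dmaj7/C#: major seventh chord on D = scale degree 6 → VI42.
C#m: root C# is the dominant; minor triad there is v.
F#m has root F#, degree 1 in F# minor, so i.

i - viio7 - V7/VI - VI42 - v - i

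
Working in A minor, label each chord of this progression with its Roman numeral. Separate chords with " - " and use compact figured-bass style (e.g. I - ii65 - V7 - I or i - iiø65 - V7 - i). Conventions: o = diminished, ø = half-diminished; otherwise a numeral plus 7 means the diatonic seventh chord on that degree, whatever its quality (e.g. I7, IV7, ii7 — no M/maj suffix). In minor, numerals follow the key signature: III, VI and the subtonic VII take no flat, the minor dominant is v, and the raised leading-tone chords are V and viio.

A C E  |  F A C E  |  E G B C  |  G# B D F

i - VI7 - III65 - viio7

A-C-E: root A is the tonic; minor triad there is i.
F-A-C-E: root F is the submediant; major seventh chord there is VI7.
E-G-B-C has root C, degree 3 in A minor, so III65.
G#-B-D-F has root G#, degree 7 in A minor, so viio7.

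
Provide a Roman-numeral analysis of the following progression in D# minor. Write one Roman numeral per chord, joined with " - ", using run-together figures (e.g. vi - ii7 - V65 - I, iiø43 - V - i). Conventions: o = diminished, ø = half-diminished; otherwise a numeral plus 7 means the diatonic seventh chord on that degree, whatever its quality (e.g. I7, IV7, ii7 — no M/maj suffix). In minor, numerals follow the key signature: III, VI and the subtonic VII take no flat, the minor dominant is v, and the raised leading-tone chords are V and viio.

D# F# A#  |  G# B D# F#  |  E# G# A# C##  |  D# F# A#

i - iv7 - V43 - i

D#-F#-A#: minor triad on D# = scale degree 1 → i.
G#-B-D#-F# has root G#, degree 4 in D# minor, so iv7.
E#-G#-A#-C##: dominant seventh chord on A# = scale degree 5 → V43.
D#-F#-A#: root D# is the tonic; minor triad there is i.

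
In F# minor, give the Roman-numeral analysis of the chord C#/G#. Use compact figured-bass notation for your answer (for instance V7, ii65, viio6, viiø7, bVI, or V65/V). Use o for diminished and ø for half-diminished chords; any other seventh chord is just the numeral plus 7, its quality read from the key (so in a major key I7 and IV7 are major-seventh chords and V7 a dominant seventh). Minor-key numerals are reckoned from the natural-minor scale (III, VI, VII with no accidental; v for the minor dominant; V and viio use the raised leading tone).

V64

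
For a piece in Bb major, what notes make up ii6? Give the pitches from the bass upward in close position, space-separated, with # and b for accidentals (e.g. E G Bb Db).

Eb G C

The numeral's case and figure indicate a minor triad. In Bb major its root, scale degree 2, is C.
That chord is spelled C-Eb-G.
The figured bass 6 indicates first inversion, placing the third (Eb) in the bass: Eb-G-C.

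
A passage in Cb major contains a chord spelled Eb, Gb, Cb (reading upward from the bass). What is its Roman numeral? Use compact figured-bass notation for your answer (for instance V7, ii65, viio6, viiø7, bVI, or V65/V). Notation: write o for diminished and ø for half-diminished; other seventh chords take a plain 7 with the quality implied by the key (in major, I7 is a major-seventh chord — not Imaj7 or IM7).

I6

The pitches Cb-Eb-Gb form a major triad rooted on Cb.
In Cb major, Cb is the tonic; the diatonic major triad there is I.
With Eb in the bass the chord is in first inversion, so the figured bass is 6.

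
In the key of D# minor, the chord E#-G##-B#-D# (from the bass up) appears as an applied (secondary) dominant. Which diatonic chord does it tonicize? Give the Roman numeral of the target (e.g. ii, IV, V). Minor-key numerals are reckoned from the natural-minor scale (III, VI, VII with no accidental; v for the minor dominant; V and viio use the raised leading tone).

The chord is a dominant seventh chord on E#.
A dominant resolves down a perfect fifth: E# → A#. In D# minor, A# is scale degree 5, i.e. V.

V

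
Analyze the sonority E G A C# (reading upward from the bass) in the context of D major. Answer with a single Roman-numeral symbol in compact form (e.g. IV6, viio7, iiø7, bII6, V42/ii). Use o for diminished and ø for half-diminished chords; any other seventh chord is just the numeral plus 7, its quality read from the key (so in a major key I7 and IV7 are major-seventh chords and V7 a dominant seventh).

V43

The pitches A-C#-E-G form a dominant seventh chord rooted on A.
In D major, A is the dominant; the diatonic dominant seventh chord there is V7.
With E in the bass the chord is in second inversion, so the figured bass is 43.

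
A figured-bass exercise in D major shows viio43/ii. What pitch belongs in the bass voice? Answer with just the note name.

A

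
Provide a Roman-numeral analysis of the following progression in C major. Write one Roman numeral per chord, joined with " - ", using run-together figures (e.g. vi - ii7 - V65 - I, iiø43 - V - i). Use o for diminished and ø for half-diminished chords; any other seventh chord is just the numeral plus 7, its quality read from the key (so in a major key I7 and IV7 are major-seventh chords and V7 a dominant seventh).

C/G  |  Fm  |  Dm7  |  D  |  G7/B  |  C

I64 - iv - ii7 - V/V - V65 - I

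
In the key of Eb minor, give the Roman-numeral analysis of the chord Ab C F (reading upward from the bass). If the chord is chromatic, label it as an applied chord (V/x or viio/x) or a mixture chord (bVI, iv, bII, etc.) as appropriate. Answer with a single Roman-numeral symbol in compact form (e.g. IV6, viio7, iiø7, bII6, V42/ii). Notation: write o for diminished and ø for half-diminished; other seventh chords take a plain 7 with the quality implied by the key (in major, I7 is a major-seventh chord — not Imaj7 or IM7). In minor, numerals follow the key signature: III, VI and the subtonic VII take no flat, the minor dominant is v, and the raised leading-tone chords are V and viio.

ii6

Stacked in thirds the chord is F-Ab-C: a minor triad on F.
F is the second degree of Eb minor. This is the minor supertonic, borrowed from the parallel major (the Dorian ii).
With Ab in the bass the chord is in first inversion, so the figured bass is 6.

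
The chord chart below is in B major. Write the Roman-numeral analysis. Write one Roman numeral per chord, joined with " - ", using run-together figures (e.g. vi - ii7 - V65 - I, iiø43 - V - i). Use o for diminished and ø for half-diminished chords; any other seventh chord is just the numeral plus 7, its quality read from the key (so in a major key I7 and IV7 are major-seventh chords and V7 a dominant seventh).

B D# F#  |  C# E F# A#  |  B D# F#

I - V43 - I

B-D#-F# has root B, degree 1 in B major, so I.
C#-E-F#-A# has root F#, degree 5 in B major, so V43.
B-D#-F# has root B, degree 1 in B major, so I.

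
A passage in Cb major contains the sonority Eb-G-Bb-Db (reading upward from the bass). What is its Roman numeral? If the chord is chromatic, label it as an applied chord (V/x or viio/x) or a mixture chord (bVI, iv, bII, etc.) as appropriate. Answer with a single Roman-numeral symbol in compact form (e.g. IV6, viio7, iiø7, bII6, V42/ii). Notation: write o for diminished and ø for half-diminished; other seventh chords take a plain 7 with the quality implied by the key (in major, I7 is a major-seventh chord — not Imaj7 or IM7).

The pitches Eb-G-Bb-Db form a dominant seventh chord rooted on Eb.
Eb is not a diatonic chord root with this quality in Cb major, but it lies a perfect fifth above Ab (vi), so the chord functions as an applied dominant of vi.

V7/vi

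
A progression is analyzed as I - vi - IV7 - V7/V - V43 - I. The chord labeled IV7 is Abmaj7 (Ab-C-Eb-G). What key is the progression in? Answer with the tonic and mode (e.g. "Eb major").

The anchor chord is a major seventh chord on Ab, labeled IV7.
IV7 on Ab implies Ab is the subdominant; that puts the tonic at Eb, and the uppercase numeral fits major mode.

Eb major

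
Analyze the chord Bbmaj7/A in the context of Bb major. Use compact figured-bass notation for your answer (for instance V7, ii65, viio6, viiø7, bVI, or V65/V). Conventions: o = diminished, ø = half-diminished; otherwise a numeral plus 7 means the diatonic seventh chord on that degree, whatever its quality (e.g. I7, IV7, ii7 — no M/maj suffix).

Stacked in thirds the chord is Bb-D-F-A: a major seventh chord on Bb.
In Bb major, Bb is the tonic; the diatonic major seventh chord there is I7.
With A in the bass the chord is in third inversion, so the figured bass is 42.

I42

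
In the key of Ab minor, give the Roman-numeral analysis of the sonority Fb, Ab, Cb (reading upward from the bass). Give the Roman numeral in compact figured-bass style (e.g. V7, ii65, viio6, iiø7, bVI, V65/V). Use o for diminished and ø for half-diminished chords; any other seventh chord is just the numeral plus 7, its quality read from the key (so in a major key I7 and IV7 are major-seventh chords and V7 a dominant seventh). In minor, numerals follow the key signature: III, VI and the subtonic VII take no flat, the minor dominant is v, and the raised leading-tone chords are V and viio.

VI

The pitches Fb-Ab-Cb form a major triad rooted on Fb.
In Ab minor, Fb is the submediant; the diatonic major triad there is VI.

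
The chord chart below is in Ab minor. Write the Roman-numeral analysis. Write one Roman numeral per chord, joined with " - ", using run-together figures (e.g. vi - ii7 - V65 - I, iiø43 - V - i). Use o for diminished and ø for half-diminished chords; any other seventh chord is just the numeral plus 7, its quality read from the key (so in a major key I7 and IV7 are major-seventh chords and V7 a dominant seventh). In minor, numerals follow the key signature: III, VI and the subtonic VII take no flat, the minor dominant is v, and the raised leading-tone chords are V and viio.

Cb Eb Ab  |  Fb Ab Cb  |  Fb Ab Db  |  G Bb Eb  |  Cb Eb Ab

i6 - VI - iv6 - V6 - i6

Cb-Eb-Ab has root Ab, degree 1 in Ab minor, so i6.
Fb-Ab-Cb has root Fb, degree 6 in Ab minor, so VI.
Fb-Ab-Db has root Db, degree 4 in Ab minor, so iv6.
G-Bb-Eb: major triad on Eb = scale degree 5 → V6.
Cb-Eb-Ab has root Ab, degree 1 in Ab minor, so i6.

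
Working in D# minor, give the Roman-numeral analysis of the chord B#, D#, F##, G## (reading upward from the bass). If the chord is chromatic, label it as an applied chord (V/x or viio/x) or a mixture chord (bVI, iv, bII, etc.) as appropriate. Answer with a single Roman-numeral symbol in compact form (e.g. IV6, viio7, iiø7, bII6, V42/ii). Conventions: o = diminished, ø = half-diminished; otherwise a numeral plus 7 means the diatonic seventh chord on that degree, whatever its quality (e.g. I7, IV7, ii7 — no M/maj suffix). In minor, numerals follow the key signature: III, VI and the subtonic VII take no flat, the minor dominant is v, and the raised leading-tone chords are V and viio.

viiø65/V

The pitches G##-B#-D#-F## form a half-diminished seventh chord rooted on G##.
G## sits a half step below A# (V in D# minor); a diminished chord there is the applied leading-tone chord of V.
With B# in the bass the chord is in first inversion, so the figured bass is 65.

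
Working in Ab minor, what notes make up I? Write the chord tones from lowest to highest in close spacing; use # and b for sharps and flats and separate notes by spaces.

Ab C Eb

Scale degree 1 in Ab minor is Ab; here the chord built on it is altered to a major triad. I is the major tonic (Picardy third), borrowed from the parallel major.
So the chord is Ab-C-Eb.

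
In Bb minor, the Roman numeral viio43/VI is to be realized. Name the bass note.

The applied chord viio43/VI is rooted on F: F-Ab-Cb-Ebb.
The figure 43 means second inversion — the fifth is in the bass.

Cb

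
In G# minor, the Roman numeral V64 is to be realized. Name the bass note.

V in G# minor has root D#; the chord is D#-F##-A#.
The figure 64 means second inversion — the fifth is in the bass.

A#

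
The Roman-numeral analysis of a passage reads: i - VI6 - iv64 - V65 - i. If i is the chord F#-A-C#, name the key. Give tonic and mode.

F# minor

The anchor chord is a minor triad on F#, labeled i.
If F# is scale degree 1 and the mode makes that degree carry a minor triad, the tonic is F# and the mode is minor.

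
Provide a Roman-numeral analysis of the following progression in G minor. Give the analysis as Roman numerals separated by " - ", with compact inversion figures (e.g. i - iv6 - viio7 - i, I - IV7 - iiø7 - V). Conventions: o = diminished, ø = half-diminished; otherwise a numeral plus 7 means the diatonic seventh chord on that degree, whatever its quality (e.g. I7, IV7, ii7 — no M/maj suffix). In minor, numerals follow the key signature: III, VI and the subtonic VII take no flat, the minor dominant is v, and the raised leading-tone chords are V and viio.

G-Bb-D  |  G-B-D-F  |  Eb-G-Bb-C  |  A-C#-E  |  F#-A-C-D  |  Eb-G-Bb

i - V7/iv - iv65 - V/V - V65 - VI

G-Bb-D: root G is the tonic; minor triad there is i.
G-B-D-F is the secondary dominant of iv (dominant seventh chord on G): V7/iv.
Eb-G-Bb-C has root C, degree 4 in G minor, so iv65.
A-C#-E: a major triad on A, the applied dominant of V → V/V.
F#-A-C-D: dominant seventh chord on D = scale degree 5 → V65.
Eb-G-Bb: root Eb is the submediant; major triad there is VI.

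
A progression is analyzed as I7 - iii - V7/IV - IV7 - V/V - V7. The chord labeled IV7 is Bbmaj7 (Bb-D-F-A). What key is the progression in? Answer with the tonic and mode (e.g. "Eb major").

F major

The anchor chord is a major seventh chord on Bb, labeled IV7.
Counting down 3 scale steps from Bb places the tonic on F; a major seventh chord on degree 4 is diatonic only in major.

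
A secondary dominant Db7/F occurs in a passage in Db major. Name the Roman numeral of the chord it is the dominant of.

IV

The chord is a dominant seventh chord on Db.
A dominant resolves down a perfect fifth: Db → Gb. In Db major, Gb is scale degree 4, i.e. IV.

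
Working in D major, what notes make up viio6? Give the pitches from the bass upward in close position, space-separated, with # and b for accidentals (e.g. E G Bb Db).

The numeral's case and figure indicate a diminished triad. In D major its root, the seventh degree, is C#.
That chord is spelled C#-E-G.
With the 6 figure the chord is in first inversion; from the bass E upward in close position it reads E-G-C#.

E G C#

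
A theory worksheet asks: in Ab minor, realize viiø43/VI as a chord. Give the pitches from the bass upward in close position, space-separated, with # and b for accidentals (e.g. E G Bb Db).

The slash marks an applied leading-tone chord: viio of VI. In Ab minor, VI is Fb, so the leading tone to it is Eb, a half step below.
Building a half-diminished seventh chord on Eb gives Eb-Gb-Bbb-Db.
The figured bass 43 indicates second inversion, placing the fifth (Bbb) in the bass: Bbb-Db-Eb-Gb.

Bbb Db Eb Gb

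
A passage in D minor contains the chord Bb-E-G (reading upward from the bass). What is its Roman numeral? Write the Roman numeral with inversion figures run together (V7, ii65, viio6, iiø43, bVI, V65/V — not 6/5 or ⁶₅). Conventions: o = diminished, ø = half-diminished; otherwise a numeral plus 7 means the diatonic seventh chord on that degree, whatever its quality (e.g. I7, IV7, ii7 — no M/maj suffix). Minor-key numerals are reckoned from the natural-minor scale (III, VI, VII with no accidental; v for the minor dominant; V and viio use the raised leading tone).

iio64

The pitches E-G-Bb form a diminished triad rooted on E.
E is scale degree 2 in D minor, and a diminished triad on that degree is written iio.
With Bb in the bass the chord is in second inversion, so the figured bass is 64.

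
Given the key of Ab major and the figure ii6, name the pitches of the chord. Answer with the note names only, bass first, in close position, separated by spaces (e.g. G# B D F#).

In Ab major, the supertonic is Bb, and the diatonic chord built there is a minor triad.
That chord is spelled Bb-Db-F.
The figured bass 6 indicates first inversion, placing the third (Db) in the bass: Db-F-Bb.

Db F Bb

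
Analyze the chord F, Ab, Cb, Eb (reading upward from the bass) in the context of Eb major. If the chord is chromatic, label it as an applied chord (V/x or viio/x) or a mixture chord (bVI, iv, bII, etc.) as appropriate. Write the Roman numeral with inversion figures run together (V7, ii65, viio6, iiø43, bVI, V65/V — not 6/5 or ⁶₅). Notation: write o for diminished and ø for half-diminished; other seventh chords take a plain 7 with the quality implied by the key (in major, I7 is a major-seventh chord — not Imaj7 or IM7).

iiø7

Stacked in thirds the chord is F-Ab-Cb-Eb: a half-diminished seventh chord on F.
F is the second degree of Eb major. This is the half-diminished supertonic seventh, borrowed from the parallel minor.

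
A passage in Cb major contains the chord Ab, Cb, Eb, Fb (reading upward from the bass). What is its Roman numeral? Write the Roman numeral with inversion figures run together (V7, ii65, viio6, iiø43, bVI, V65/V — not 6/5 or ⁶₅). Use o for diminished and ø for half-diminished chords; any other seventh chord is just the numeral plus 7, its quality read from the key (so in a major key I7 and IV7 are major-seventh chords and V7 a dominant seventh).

IV65

The pitches Fb-Ab-Cb-Eb form a major seventh chord rooted on Fb.
Fb is scale degree 4 in Cb major, and a major seventh chord on that degree is written IV7.
With Ab in the bass the chord is in first inversion, so the figured bass is 65.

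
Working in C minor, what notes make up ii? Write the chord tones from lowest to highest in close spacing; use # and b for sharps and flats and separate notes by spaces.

D F A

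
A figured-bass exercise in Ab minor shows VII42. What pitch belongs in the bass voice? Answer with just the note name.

Fb

VII in Ab minor has root Gb; the chord is Gb-Bb-Db-Fb.
The figure 42 means third inversion — the seventh is in the bass.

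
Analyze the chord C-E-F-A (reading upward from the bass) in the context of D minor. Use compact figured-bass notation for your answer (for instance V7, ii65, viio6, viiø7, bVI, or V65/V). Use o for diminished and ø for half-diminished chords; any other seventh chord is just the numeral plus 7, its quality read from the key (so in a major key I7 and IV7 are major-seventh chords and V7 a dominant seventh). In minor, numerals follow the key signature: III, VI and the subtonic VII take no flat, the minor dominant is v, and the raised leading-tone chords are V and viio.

III43

The pitches F-A-C-E form a major seventh chord rooted on F.
In D minor, F is the mediant; the diatonic major seventh chord there is III7.
With C in the bass the chord is in second inversion, so the figured bass is 43.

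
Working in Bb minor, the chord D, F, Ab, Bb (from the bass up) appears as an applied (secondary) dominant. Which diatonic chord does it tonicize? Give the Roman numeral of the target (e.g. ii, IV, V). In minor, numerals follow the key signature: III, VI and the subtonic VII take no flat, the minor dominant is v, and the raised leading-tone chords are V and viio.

iv

The chord is a dominant seventh chord on Bb.
A dominant resolves down a perfect fifth: Bb → Eb. In Bb minor, Eb is scale degree 4, i.e. iv.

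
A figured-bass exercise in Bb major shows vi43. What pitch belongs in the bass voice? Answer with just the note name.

vi in Bb major has root G; the chord is G-Bb-D-F.
The figure 43 means second inversion — the fifth is in the bass.

D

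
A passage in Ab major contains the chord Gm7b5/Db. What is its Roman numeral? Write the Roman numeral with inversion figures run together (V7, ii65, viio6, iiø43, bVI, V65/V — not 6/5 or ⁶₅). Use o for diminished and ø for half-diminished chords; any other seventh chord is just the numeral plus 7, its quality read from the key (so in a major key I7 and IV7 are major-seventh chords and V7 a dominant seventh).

viiø43

The pitches G-Bb-Db-F form a half-diminished seventh chord rooted on G.
G is scale degree 7 in Ab major, and a half-diminished seventh chord on that degree is written viiø7.
With Db in the bass the chord is in second inversion, so the figured bass is 43.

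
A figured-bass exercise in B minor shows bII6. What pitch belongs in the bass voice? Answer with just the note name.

E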